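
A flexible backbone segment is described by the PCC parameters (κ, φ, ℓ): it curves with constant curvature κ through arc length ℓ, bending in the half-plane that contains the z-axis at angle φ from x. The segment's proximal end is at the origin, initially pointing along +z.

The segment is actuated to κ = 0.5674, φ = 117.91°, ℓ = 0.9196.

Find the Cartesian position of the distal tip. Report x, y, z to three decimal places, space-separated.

-0.110 0.207 0.878

θ = κ·ℓ = 0.5674 × 0.9196 = 0.52178 rad
ρ = (1 − cos θ)/κ = (1 − 0.86693)/0.5674 = 0.23452
z = sin θ / κ = 0.49842/0.5674 = 0.87844
x = ρ cos φ = 0.23452 × cos(117.91°) = -0.10978
y = ρ sin φ = 0.23452 × sin(117.91°) = 0.20724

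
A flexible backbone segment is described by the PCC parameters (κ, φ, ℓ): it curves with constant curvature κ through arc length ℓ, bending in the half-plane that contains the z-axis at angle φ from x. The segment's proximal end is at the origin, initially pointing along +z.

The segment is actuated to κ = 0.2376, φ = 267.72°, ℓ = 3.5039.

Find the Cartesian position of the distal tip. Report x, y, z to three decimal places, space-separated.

-0.055 -1.375 3.113

θ = κ·ℓ = 0.2376 × 3.5039 = 0.83253 rad
ρ = (1 − cos θ)/κ = (1 − 0.67301)/0.2376 = 1.37622
z = sin θ / κ = 0.73963/0.2376 = 3.11294
x = ρ cos φ = 1.37622 × cos(267.72°) = -0.05475
y = ρ sin φ = 1.37622 × sin(267.72°) = -1.37513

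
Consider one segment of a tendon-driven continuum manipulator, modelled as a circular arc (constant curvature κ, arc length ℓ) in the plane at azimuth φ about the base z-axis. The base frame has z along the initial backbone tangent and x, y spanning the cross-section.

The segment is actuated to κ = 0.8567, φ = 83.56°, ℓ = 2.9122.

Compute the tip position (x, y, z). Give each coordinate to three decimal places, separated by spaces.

0.235 2.086 0.703

θ = κ·ℓ = 0.8567 × 2.9122 = 2.49488 rad
ρ = (1 − cos θ)/κ = (1 − -0.79807)/0.8567 = 2.09883
z = sin θ / κ = 0.60256/0.8567 = 0.70336
x = ρ cos φ = 2.09883 × cos(83.56°) = 0.23541
y = ρ sin φ = 2.09883 × sin(83.56°) = 2.08559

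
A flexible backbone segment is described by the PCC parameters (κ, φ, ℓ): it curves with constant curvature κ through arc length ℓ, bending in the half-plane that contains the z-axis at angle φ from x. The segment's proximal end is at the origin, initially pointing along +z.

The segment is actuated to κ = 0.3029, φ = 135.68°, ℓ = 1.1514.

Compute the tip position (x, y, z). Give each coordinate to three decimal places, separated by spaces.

-0.142 0.139 1.128

θ = κ·ℓ = 0.3029 × 1.1514 = 0.34876 rad
ρ = (1 − cos θ)/κ = (1 − 0.93980)/0.3029 = 0.19875
z = sin θ / κ = 0.34173/0.3029 = 1.12820
x = ρ cos φ = 0.19875 × cos(135.68°) = -0.14220
y = ρ sin φ = 0.19875 × sin(135.68°) = 0.13886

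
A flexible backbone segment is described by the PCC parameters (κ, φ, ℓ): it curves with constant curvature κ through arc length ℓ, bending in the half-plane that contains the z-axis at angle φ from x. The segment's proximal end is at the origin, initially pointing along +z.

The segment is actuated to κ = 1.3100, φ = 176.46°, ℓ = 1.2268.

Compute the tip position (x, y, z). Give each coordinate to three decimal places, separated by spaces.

-0.790 0.049 0.763

θ = κ·ℓ = 1.3100 × 1.2268 = 1.60711 rad
ρ = (1 − cos θ)/κ = (1 − -0.03630)/1.3100 = 0.79107
z = sin θ / κ = 0.99934/1.3100 = 0.76286
x = ρ cos φ = 0.79107 × cos(176.46°) = -0.78956
y = ρ sin φ = 0.79107 × sin(176.46°) = 0.04884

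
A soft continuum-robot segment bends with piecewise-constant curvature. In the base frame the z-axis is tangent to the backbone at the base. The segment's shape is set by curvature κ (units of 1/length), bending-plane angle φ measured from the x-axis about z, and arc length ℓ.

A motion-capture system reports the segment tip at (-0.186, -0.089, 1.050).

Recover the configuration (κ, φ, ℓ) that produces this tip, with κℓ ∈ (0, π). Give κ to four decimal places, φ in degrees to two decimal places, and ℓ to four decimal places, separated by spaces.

0.3602 205.57 1.0768

ρ = √(x²+y²) = √(-0.186² + -0.089²) = 0.20620
φ = atan2(y, x) mod 360° = atan2(-0.089, -0.186) = 205.5709°
|p|² = ρ² + z² = 0.20620² + 1.050² = 1.14502
κ = 2ρ / |p|² = 2×0.20620 / 1.14502 = 0.36016
θ = 2·atan2(ρ, z) = 2·atan2(0.20620, 1.050) = 0.38782 rad
ℓ = θ/κ = 0.38782/0.36016 = 1.07679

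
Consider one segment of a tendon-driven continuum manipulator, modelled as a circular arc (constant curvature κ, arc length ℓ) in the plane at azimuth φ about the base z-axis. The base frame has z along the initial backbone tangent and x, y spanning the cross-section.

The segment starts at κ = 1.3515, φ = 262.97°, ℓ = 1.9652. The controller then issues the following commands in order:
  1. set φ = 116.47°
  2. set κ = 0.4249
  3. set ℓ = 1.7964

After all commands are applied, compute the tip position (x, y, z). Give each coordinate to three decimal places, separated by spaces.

-0.291 0.584 1.627

initial: κ=1.3515, φ=262.97°, ℓ=1.9652
cmd 1: set φ=116.47° → (κ,φ,ℓ)=(1.3515,116.47°,1.9652) → tip=(-0.6215,1.2481,0.3454)
cmd 2: set κ=0.4249 → (κ,φ,ℓ)=(0.4249,116.47°,1.9652) → tip=(-0.3450,0.6928,1.7447)
cmd 3: set ℓ=1.7964 → (κ,φ,ℓ)=(0.4249,116.47°,1.7964) → tip=(-0.2910,0.5845,1.6270)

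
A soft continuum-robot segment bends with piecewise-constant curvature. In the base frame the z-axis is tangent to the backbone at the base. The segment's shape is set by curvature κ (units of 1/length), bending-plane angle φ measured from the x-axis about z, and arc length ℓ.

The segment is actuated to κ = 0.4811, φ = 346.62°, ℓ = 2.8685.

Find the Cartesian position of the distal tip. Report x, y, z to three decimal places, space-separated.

θ = κ·ℓ = 0.4811 × 2.8685 = 1.38004 rad
ρ = (1 − cos θ)/κ = (1 − 0.18961)/0.4811 = 1.68446
z = sin θ / κ = 0.98186/0.4811 = 2.04087
x = ρ cos φ = 1.68446 × cos(346.62°) = 1.63874
y = ρ sin φ = 1.68446 × sin(346.62°) = -0.38980

1.639 -0.390 2.041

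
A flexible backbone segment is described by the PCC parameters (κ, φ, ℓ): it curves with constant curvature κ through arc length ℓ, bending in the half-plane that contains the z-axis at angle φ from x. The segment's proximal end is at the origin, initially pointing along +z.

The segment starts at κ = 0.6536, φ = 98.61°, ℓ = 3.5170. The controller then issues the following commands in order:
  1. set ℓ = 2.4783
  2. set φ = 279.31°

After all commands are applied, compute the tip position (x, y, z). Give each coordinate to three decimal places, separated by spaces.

initial: κ=0.6536, φ=98.61°, ℓ=3.5170
cmd 1: set ℓ=2.4783 → (κ,φ,ℓ)=(0.6536,98.61°,2.4783) → tip=(-0.2403,1.5869,1.5281)
cmd 2: set φ=279.31° → (κ,φ,ℓ)=(0.6536,279.31°,2.4783) → tip=(0.2596,-1.5838,1.5281)

0.260 -1.584 1.528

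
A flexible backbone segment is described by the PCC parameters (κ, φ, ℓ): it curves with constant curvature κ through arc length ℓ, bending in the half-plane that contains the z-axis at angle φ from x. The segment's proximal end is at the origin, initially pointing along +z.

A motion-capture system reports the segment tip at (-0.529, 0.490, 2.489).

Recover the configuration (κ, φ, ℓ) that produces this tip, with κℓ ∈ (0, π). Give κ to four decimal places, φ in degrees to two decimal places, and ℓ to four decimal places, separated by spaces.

0.2148 137.19 2.6260

ρ = √(x²+y²) = √(-0.529² + 0.490²) = 0.72107
φ = atan2(y, x) mod 360° = atan2(0.490, -0.529) = 137.1918°
|p|² = ρ² + z² = 0.72107² + 2.489² = 6.71506
κ = 2ρ / |p|² = 2×0.72107 / 6.71506 = 0.21476
θ = 2·atan2(ρ, z) = 2·atan2(0.72107, 2.489) = 0.56397 rad
ℓ = θ/κ = 0.56397/0.21476 = 2.62601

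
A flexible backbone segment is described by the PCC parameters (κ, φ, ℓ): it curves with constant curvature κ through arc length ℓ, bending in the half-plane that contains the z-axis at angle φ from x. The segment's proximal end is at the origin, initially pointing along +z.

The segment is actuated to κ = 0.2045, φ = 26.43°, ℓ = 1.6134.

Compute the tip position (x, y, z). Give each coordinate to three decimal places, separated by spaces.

0.236 0.117 1.584

θ = κ·ℓ = 0.2045 × 1.6134 = 0.32994 rad
ρ = (1 − cos θ)/κ = (1 − 0.94606)/0.2045 = 0.26376
z = sin θ / κ = 0.32399/0.2045 = 1.58429
x = ρ cos φ = 0.26376 × cos(26.43°) = 0.23619
y = ρ sin φ = 0.26376 × sin(26.43°) = 0.11740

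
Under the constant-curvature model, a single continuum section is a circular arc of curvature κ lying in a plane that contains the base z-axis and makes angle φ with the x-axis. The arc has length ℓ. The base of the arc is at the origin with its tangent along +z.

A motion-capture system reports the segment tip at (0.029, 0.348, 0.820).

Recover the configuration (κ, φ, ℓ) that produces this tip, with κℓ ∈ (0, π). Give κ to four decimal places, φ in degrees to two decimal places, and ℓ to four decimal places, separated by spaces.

0.8792 85.24 0.9158

ρ = √(x²+y²) = √(0.029² + 0.348²) = 0.34921
φ = atan2(y, x) mod 360° = atan2(0.348, 0.029) = 85.2364°
|p|² = ρ² + z² = 0.34921² + 0.820² = 0.79434
κ = 2ρ / |p|² = 2×0.34921 / 0.79434 = 0.87923
θ = 2·atan2(ρ, z) = 2·atan2(0.34921, 0.820) = 0.80520 rad
ℓ = θ/κ = 0.80520/0.87923 = 0.91580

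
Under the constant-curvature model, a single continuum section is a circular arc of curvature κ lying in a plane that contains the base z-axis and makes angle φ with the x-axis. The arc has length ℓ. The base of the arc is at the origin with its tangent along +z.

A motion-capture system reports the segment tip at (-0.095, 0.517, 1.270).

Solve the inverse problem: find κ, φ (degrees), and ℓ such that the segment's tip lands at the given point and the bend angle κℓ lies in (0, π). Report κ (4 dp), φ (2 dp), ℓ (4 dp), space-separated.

ρ = √(x²+y²) = √(-0.095² + 0.517²) = 0.52566
φ = atan2(y, x) mod 360° = atan2(0.517, -0.095) = 100.4121°
|p|² = ρ² + z² = 0.52566² + 1.270² = 1.88921
κ = 2ρ / |p|² = 2×0.52566 / 1.88921 = 0.55648
θ = 2·atan2(ρ, z) = 2·atan2(0.52566, 1.270) = 0.78487 rad
ℓ = θ/κ = 0.78487/0.55648 = 1.41041

0.5565 100.41 1.4104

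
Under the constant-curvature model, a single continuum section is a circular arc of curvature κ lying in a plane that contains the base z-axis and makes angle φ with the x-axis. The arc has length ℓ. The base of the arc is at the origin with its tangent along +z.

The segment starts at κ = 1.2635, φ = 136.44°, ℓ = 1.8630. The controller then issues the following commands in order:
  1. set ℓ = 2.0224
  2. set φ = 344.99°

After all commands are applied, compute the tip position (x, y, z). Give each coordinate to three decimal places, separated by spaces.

initial: κ=1.2635, φ=136.44°, ℓ=1.8630
cmd 1: set ℓ=2.0224 → (κ,φ,ℓ)=(1.2635,136.44°,2.0224) → tip=(-1.0513,0.9997,0.4379)
cmd 2: set φ=344.99° → (κ,φ,ℓ)=(1.2635,344.99°,2.0224) → tip=(1.4012,-0.3757,0.4379)

1.401 -0.376 0.438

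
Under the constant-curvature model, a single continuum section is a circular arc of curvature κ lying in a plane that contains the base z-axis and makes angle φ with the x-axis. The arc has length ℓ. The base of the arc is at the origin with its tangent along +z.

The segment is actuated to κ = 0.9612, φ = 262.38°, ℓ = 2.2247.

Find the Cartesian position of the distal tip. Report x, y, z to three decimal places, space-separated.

-0.212 -1.586 0.877

θ = κ·ℓ = 0.9612 × 2.2247 = 2.13838 rad
ρ = (1 − cos θ)/κ = (1 − -0.53760)/0.9612 = 1.59966
z = sin θ / κ = 0.84320/0.9612 = 0.87724
x = ρ cos φ = 1.59966 × cos(262.38°) = -0.21212
y = ρ sin φ = 1.59966 × sin(262.38°) = -1.58554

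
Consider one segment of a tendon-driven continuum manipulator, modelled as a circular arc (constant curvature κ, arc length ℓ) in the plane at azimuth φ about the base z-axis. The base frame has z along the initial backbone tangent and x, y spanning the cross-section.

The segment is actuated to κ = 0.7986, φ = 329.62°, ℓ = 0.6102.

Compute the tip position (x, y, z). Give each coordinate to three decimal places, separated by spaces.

0.126 -0.074 0.586

θ = κ·ℓ = 0.7986 × 0.6102 = 0.48731 rad
ρ = (1 − cos θ)/κ = (1 − 0.88360)/0.7986 = 0.14576
z = sin θ / κ = 0.46825/0.7986 = 0.58633
x = ρ cos φ = 0.14576 × cos(329.62°) = 0.12574
y = ρ sin φ = 0.14576 × sin(329.62°) = -0.07371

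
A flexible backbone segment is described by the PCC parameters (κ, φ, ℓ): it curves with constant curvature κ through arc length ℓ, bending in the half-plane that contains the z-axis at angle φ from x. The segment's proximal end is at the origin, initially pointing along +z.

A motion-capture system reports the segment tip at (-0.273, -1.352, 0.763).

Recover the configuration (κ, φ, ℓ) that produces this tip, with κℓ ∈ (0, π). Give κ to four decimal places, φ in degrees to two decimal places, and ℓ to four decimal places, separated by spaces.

ρ = √(x²+y²) = √(-0.273² + -1.352²) = 1.37929
φ = atan2(y, x) mod 360° = atan2(-1.352, -0.273) = 258.5842°
|p|² = ρ² + z² = 1.37929² + 0.763² = 2.48460
κ = 2ρ / |p|² = 2×1.37929 / 2.48460 = 1.11027
θ = 2·atan2(ρ, z) = 2·atan2(1.37929, 0.763) = 2.13102 rad
ℓ = θ/κ = 2.13102/1.11027 = 1.91938

1.1103 258.58 1.9194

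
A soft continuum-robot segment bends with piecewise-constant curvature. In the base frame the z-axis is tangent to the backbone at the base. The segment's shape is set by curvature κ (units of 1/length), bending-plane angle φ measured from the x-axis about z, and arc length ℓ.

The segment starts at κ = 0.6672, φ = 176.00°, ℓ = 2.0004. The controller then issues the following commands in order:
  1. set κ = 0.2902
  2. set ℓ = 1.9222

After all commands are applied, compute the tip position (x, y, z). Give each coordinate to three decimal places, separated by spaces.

-0.521 0.036 1.824

initial: κ=0.6672, φ=176.00°, ℓ=2.0004
cmd 1: set κ=0.2902 → (κ,φ,ℓ)=(0.2902,176.00°,2.0004) → tip=(-0.5631,0.0394,1.8899)
cmd 2: set ℓ=1.9222 → (κ,φ,ℓ)=(0.2902,176.00°,1.9222) → tip=(-0.5211,0.0364,1.8241)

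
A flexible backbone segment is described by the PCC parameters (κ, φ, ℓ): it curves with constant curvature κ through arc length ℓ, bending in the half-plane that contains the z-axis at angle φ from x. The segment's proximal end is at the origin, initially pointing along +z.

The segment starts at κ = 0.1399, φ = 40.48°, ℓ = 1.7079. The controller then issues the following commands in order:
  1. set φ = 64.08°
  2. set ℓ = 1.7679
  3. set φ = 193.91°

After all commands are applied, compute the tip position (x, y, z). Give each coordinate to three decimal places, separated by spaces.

initial: κ=0.1399, φ=40.48°, ℓ=1.7079
cmd 1: set φ=64.08° → (κ,φ,ℓ)=(0.1399,64.08°,1.7079) → tip=(0.0888,0.1826,1.6917)
cmd 2: set ℓ=1.7679 → (κ,φ,ℓ)=(0.1399,64.08°,1.7679) → tip=(0.0951,0.1956,1.7499)
cmd 3: set φ=193.91° → (κ,φ,ℓ)=(0.1399,193.91°,1.7679) → tip=(-0.2111,-0.0523,1.7499)

-0.211 -0.052 1.750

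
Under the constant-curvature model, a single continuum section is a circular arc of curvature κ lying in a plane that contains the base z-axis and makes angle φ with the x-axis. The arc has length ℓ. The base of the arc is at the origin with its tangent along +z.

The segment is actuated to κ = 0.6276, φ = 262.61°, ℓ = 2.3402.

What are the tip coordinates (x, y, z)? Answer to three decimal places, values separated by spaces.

-0.184 -1.419 1.585

θ = κ·ℓ = 0.6276 × 2.3402 = 1.46871 rad
ρ = (1 − cos θ)/κ = (1 − 0.10191)/0.6276 = 1.43099
z = sin θ / κ = 0.99479/0.6276 = 1.58508
x = ρ cos φ = 1.43099 × cos(262.61°) = -0.18406
y = ρ sin φ = 1.43099 × sin(262.61°) = -1.41911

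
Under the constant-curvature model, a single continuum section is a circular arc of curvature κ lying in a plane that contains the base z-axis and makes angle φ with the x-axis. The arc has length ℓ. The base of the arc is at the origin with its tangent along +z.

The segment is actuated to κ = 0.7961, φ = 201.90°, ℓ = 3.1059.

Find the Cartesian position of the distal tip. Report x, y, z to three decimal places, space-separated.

θ = κ·ℓ = 0.7961 × 3.1059 = 2.47261 rad
ρ = (1 − cos θ)/κ = (1 − -0.78445)/0.7961 = 2.24149
z = sin θ / κ = 0.62019/0.7961 = 0.77904
x = ρ cos φ = 2.24149 × cos(201.90°) = -2.07974
y = ρ sin φ = 2.24149 × sin(201.90°) = -0.83605

-2.080 -0.836 0.779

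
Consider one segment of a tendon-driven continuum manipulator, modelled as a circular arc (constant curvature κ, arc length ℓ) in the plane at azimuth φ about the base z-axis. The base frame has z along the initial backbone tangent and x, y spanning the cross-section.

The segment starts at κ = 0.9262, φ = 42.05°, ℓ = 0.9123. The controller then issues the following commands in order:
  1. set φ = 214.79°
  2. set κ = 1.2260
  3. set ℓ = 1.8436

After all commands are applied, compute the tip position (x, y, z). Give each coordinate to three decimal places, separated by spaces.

-1.096 -0.761 0.629

initial: κ=0.9262, φ=42.05°, ℓ=0.9123
cmd 1: set φ=214.79° → (κ,φ,ℓ)=(0.9262,214.79°,0.9123) → tip=(-0.2981,-0.2071,0.8075)
cmd 2: set κ=1.2260 → (κ,φ,ℓ)=(1.2260,214.79°,0.9123) → tip=(-0.3771,-0.2620,0.7336)
cmd 3: set ℓ=1.8436 → (κ,φ,ℓ)=(1.2260,214.79°,1.8436) → tip=(-1.0960,-0.7614,0.6294)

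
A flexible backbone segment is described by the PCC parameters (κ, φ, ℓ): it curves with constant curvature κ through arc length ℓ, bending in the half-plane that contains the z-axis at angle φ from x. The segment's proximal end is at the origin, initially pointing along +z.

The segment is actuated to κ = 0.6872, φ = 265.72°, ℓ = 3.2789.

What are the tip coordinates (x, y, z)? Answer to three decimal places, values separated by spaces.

θ = κ·ℓ = 0.6872 × 3.2789 = 2.25326 rad
ρ = (1 − cos θ)/κ = (1 − -0.63071)/0.6872 = 2.37297
z = sin θ / κ = 0.77602/0.6872 = 1.12925
x = ρ cos φ = 2.37297 × cos(265.72°) = -0.17710
y = ρ sin φ = 2.37297 × sin(265.72°) = -2.36636

-0.177 -2.366 1.129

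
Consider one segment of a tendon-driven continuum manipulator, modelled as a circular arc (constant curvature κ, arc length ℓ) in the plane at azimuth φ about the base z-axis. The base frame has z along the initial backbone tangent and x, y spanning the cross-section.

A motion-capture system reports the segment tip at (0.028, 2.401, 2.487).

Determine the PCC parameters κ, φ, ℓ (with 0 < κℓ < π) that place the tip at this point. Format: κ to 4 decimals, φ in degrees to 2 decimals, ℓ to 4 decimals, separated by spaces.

0.4018 89.33 3.8216

ρ = √(x²+y²) = √(0.028² + 2.401²) = 2.40116
φ = atan2(y, x) mod 360° = atan2(2.401, 0.028) = 89.3319°
|p|² = ρ² + z² = 2.40116² + 2.487² = 11.95075
κ = 2ρ / |p|² = 2×2.40116 / 11.95075 = 0.40184
θ = 2·atan2(ρ, z) = 2·atan2(2.40116, 2.487) = 1.53568 rad
ℓ = θ/κ = 1.53568/0.40184 = 3.82159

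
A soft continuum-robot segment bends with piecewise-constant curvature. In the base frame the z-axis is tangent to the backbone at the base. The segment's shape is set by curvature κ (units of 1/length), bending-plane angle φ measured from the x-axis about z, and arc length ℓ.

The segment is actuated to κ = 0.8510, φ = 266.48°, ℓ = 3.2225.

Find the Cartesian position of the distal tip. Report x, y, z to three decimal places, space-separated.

θ = κ·ℓ = 0.8510 × 3.2225 = 2.74235 rad
ρ = (1 − cos θ)/κ = (1 − -0.92135)/0.8510 = 2.25776
z = sin θ / κ = 0.38872/0.8510 = 0.45678
x = ρ cos φ = 2.25776 × cos(266.48°) = -0.13862
y = ρ sin φ = 2.25776 × sin(266.48°) = -2.25350

-0.139 -2.254 0.457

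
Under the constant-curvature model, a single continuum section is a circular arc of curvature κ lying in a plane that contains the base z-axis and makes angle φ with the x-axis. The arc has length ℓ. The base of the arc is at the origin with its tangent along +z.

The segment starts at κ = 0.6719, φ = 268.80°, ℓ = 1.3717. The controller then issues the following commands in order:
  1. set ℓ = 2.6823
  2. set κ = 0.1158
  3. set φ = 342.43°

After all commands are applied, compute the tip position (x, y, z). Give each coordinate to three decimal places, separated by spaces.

initial: κ=0.6719, φ=268.80°, ℓ=1.3717
cmd 1: set ℓ=2.6823 → (κ,φ,ℓ)=(0.6719,268.80°,2.6823) → tip=(-0.0383,-1.8293,1.4486)
cmd 2: set κ=0.1158 → (κ,φ,ℓ)=(0.1158,268.80°,2.6823) → tip=(-0.0087,-0.4131,2.6394)
cmd 3: set φ=342.43° → (κ,φ,ℓ)=(0.1158,342.43°,2.6823) → tip=(0.3940,-0.1247,2.6394)

0.394 -0.125 2.639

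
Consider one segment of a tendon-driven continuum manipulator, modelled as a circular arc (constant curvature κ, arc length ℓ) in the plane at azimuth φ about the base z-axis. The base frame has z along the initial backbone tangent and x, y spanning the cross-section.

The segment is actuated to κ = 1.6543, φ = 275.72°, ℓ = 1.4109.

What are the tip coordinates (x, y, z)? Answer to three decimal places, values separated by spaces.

θ = κ·ℓ = 1.6543 × 1.4109 = 2.33405 rad
ρ = (1 − cos θ)/κ = (1 − -0.69128)/1.6543 = 1.02235
z = sin θ / κ = 0.72259/1.6543 = 0.43679
x = ρ cos φ = 1.02235 × cos(275.72°) = 0.10189
y = ρ sin φ = 1.02235 × sin(275.72°) = -1.01726

0.102 -1.017 0.437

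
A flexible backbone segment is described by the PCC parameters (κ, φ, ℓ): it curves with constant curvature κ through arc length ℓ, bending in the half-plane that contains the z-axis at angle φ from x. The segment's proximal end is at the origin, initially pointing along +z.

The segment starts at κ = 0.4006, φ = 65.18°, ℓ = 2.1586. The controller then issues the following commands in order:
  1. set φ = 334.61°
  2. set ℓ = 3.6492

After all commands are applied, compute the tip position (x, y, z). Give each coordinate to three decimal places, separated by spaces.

initial: κ=0.4006, φ=65.18°, ℓ=2.1586
cmd 1: set φ=334.61° → (κ,φ,ℓ)=(0.4006,334.61°,2.1586) → tip=(0.7919,-0.3759,1.8995)
cmd 2: set ℓ=3.6492 → (κ,φ,ℓ)=(0.4006,334.61°,3.6492) → tip=(2.0100,-0.9540,2.4815)

2.010 -0.954 2.481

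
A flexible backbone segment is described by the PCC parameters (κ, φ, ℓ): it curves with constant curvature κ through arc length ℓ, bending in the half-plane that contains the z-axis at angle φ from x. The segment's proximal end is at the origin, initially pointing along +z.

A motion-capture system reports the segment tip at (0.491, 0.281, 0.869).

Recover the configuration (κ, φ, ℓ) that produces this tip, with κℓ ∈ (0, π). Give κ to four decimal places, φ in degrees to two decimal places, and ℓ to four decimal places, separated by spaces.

1.0523 29.78 1.0968

ρ = √(x²+y²) = √(0.491² + 0.281²) = 0.56572
φ = atan2(y, x) mod 360° = atan2(0.281, 0.491) = 29.7826°
|p|² = ρ² + z² = 0.56572² + 0.869² = 1.07520
κ = 2ρ / |p|² = 2×0.56572 / 1.07520 = 1.05231
θ = 2·atan2(ρ, z) = 2·atan2(0.56572, 0.869) = 1.15416 rad
ℓ = θ/κ = 1.15416/1.05231 = 1.09679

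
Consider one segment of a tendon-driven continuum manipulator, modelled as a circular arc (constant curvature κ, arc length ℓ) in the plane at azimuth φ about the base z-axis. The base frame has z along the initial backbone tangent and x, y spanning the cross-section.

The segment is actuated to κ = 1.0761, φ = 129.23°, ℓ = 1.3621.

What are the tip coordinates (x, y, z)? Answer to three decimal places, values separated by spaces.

θ = κ·ℓ = 1.0761 × 1.3621 = 1.46576 rad
ρ = (1 − cos θ)/κ = (1 − 0.10485)/1.0761 = 0.83185
z = sin θ / κ = 0.99449/1.0761 = 0.92416
x = ρ cos φ = 0.83185 × cos(129.23°) = -0.52609
y = ρ sin φ = 0.83185 × sin(129.23°) = 0.64436

-0.526 0.644 0.924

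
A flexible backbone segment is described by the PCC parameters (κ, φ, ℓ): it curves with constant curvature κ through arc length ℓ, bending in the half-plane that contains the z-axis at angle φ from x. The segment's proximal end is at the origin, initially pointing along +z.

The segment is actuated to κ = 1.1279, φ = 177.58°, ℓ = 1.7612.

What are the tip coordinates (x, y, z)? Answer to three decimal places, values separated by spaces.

-1.243 0.053 0.811

θ = κ·ℓ = 1.1279 × 1.7612 = 1.98646 rad
ρ = (1 − cos θ)/κ = (1 − -0.40379)/1.1279 = 1.24461
z = sin θ / κ = 0.91485/1.1279 = 0.81111
x = ρ cos φ = 1.24461 × cos(177.58°) = -1.24350
y = ρ sin φ = 1.24461 × sin(177.58°) = 0.05255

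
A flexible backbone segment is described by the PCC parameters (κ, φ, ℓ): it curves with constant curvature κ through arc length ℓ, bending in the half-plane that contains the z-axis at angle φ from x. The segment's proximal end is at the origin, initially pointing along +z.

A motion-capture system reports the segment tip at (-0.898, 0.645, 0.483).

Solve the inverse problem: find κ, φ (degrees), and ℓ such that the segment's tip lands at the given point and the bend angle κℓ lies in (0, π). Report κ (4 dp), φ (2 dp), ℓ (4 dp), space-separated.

ρ = √(x²+y²) = √(-0.898² + 0.645²) = 1.10564
φ = atan2(y, x) mod 360° = atan2(0.645, -0.898) = 144.3117°
|p|² = ρ² + z² = 1.10564² + 0.483² = 1.45572
κ = 2ρ / |p|² = 2×1.10564 / 1.45572 = 1.51902
θ = 2·atan2(ρ, z) = 2·atan2(1.10564, 0.483) = 2.31786 rad
ℓ = θ/κ = 2.31786/1.51902 = 1.52589

1.5190 144.31 1.5259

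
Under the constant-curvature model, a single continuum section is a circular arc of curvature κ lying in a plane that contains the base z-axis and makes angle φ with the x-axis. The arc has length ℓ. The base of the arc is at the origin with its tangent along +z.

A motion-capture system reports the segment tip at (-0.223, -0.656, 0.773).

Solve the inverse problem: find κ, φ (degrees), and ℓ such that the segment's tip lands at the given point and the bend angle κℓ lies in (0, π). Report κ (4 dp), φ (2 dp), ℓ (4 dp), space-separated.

ρ = √(x²+y²) = √(-0.223² + -0.656²) = 0.69287
φ = atan2(y, x) mod 360° = atan2(-0.656, -0.223) = 251.2251°
|p|² = ρ² + z² = 0.69287² + 0.773² = 1.07759
κ = 2ρ / |p|² = 2×0.69287 / 1.07759 = 1.28595
θ = 2·atan2(ρ, z) = 2·atan2(0.69287, 0.773) = 1.46157 rad
ℓ = θ/κ = 1.46157/1.28595 = 1.13657

1.2860 251.23 1.1366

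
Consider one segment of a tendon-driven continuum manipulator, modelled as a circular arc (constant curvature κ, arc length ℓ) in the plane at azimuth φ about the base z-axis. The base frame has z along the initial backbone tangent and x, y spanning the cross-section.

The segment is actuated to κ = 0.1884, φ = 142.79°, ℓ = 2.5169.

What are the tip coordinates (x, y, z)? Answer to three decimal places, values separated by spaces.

θ = κ·ℓ = 0.1884 × 2.5169 = 0.47418 rad
ρ = (1 − cos θ)/κ = (1 − 0.88967)/0.1884 = 0.58564
z = sin θ / κ = 0.45661/0.1884 = 2.42363
x = ρ cos φ = 0.58564 × cos(142.79°) = -0.46642
y = ρ sin φ = 0.58564 × sin(142.79°) = 0.35416

-0.466 0.354 2.424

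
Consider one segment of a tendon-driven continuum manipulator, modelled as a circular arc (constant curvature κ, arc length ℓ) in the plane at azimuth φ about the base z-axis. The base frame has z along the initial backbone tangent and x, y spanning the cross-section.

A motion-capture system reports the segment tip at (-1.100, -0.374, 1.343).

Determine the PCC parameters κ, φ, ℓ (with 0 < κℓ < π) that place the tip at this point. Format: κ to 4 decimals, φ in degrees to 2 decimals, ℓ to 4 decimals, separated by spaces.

0.7369 198.78 1.9358

ρ = √(x²+y²) = √(-1.100² + -0.374²) = 1.16184
φ = atan2(y, x) mod 360° = atan2(-0.374, -1.100) = 198.7780°
|p|² = ρ² + z² = 1.16184² + 1.343² = 3.15353
κ = 2ρ / |p|² = 2×1.16184 / 3.15353 = 0.73685
θ = 2·atan2(ρ, z) = 2·atan2(1.16184, 1.343) = 1.42640 rad
ℓ = θ/κ = 1.42640/0.73685 = 1.93580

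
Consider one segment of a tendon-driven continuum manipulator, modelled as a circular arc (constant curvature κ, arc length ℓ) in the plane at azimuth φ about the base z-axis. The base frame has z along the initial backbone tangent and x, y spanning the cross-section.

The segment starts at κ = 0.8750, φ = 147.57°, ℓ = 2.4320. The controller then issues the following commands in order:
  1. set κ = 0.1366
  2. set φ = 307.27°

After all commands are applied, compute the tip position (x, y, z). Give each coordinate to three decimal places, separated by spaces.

initial: κ=0.8750, φ=147.57°, ℓ=2.4320
cmd 1: set κ=0.1366 → (κ,φ,ℓ)=(0.1366,147.57°,2.4320) → tip=(-0.3378,0.2147,2.3875)
cmd 2: set φ=307.27° → (κ,φ,ℓ)=(0.1366,307.27°,2.4320) → tip=(0.2424,-0.3185,2.3875)

0.242 -0.319 2.388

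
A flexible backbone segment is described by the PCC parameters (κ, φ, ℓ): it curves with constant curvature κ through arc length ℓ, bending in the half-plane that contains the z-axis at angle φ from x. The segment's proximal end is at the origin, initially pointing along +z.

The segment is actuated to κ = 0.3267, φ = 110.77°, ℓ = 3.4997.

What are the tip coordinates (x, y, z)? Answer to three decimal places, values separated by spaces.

-0.635 1.676 2.786

θ = κ·ℓ = 0.3267 × 3.4997 = 1.14335 rad
ρ = (1 − cos θ)/κ = (1 − 0.41455)/0.3267 = 1.79202
z = sin θ / κ = 0.91003/0.3267 = 2.78552
x = ρ cos φ = 1.79202 × cos(110.77°) = -0.63548
y = ρ sin φ = 1.79202 × sin(110.77°) = 1.67556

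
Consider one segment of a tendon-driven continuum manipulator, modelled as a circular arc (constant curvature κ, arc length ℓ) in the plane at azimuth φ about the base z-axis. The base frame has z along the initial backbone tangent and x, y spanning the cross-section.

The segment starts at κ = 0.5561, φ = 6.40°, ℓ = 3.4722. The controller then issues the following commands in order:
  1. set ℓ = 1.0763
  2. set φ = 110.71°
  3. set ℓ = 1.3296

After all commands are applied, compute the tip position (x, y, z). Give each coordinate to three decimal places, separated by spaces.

initial: κ=0.5561, φ=6.40°, ℓ=3.4722
cmd 1: set ℓ=1.0763 → (κ,φ,ℓ)=(0.5561,6.40°,1.0763) → tip=(0.3106,0.0348,1.0132)
cmd 2: set φ=110.71° → (κ,φ,ℓ)=(0.5561,110.71°,1.0763) → tip=(-0.1105,0.2924,1.0132)
cmd 3: set ℓ=1.3296 → (κ,φ,ℓ)=(0.5561,110.71°,1.3296) → tip=(-0.1661,0.4392,1.2117)

-0.166 0.439 1.212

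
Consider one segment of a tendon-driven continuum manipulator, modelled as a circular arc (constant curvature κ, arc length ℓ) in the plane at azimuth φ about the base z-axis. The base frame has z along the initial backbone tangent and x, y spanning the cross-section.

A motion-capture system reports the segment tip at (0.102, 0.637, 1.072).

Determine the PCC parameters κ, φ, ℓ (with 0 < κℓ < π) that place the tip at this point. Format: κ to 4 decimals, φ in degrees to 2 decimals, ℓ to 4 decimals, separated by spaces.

ρ = √(x²+y²) = √(0.102² + 0.637²) = 0.64511
φ = atan2(y, x) mod 360° = atan2(0.637, 0.102) = 80.9027°
|p|² = ρ² + z² = 0.64511² + 1.072² = 1.56536
κ = 2ρ / |p|² = 2×0.64511 / 1.56536 = 0.82424
θ = 2·atan2(ρ, z) = 2·atan2(0.64511, 1.072) = 1.08346 rad
ℓ = θ/κ = 1.08346/0.82424 = 1.31450

0.8242 80.90 1.3145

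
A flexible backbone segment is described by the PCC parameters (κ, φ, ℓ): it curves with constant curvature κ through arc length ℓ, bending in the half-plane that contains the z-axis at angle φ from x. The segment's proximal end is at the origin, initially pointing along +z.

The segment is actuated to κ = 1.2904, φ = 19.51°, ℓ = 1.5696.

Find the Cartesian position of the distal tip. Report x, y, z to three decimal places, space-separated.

1.051 0.372 0.696

θ = κ·ℓ = 1.2904 × 1.5696 = 2.02541 rad
ρ = (1 − cos θ)/κ = (1 − -0.43912)/1.2904 = 1.11525
z = sin θ / κ = 0.89843/1.2904 = 0.69624
x = ρ cos φ = 1.11525 × cos(19.51°) = 1.05121
y = ρ sin φ = 1.11525 × sin(19.51°) = 0.37246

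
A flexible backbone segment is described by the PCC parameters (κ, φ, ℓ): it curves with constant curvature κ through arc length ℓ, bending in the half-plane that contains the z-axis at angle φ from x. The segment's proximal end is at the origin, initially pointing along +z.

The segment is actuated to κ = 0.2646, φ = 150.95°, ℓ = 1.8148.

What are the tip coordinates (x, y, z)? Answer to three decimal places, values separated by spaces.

θ = κ·ℓ = 0.2646 × 1.8148 = 0.48020 rad
ρ = (1 − cos θ)/κ = (1 − 0.88690)/0.2646 = 0.42742
z = sin θ / κ = 0.46195/0.2646 = 1.74585
x = ρ cos φ = 0.42742 × cos(150.95°) = -0.37365
y = ρ sin φ = 0.42742 × sin(150.95°) = 0.20754

-0.374 0.208 1.746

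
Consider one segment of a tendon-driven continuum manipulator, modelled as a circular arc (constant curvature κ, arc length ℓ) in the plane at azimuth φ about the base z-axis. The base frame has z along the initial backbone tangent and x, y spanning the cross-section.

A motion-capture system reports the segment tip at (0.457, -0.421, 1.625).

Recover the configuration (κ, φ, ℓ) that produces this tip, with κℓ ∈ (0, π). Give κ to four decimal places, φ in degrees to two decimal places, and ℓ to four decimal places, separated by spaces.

ρ = √(x²+y²) = √(0.457² + -0.421²) = 0.62136
φ = atan2(y, x) mod 360° = atan2(-0.421, 0.457) = 317.3479°
|p|² = ρ² + z² = 0.62136² + 1.625² = 3.02671
κ = 2ρ / |p|² = 2×0.62136 / 3.02671 = 0.41058
θ = 2·atan2(ρ, z) = 2·atan2(0.62136, 1.625) = 0.73044 rad
ℓ = θ/κ = 0.73044/0.41058 = 1.77903

0.4106 317.35 1.7790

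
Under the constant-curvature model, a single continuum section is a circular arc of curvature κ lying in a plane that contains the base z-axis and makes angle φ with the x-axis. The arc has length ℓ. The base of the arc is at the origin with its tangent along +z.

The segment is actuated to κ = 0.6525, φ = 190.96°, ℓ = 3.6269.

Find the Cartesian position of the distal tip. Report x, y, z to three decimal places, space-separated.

-2.579 -0.500 1.072

θ = κ·ℓ = 0.6525 × 3.6269 = 2.36655 rad
ρ = (1 − cos θ)/κ = (1 − -0.71439)/0.6525 = 2.62742
z = sin θ / κ = 0.69974/0.6525 = 1.07241
x = ρ cos φ = 2.62742 × cos(190.96°) = -2.57950
y = ρ sin φ = 2.62742 × sin(190.96°) = -0.49954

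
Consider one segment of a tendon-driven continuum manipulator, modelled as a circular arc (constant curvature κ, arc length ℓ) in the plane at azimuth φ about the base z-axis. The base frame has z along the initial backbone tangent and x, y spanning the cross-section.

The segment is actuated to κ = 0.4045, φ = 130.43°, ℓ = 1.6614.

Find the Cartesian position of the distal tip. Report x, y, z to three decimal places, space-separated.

-0.349 0.409 1.539

θ = κ·ℓ = 0.4045 × 1.6614 = 0.67204 rad
ρ = (1 − cos θ)/κ = (1 − 0.78256)/0.4045 = 0.53756
z = sin θ / κ = 0.62258/0.4045 = 1.53914
x = ρ cos φ = 0.53756 × cos(130.43°) = -0.34862
y = ρ sin φ = 0.53756 × sin(130.43°) = 0.40919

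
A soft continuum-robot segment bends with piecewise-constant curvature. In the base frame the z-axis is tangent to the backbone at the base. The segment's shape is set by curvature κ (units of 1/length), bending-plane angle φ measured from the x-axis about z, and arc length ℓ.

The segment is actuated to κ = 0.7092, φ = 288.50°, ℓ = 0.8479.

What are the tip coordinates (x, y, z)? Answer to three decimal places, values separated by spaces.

0.078 -0.235 0.798

θ = κ·ℓ = 0.7092 × 0.8479 = 0.60133 rad
ρ = (1 − cos θ)/κ = (1 − 0.82458)/0.7092 = 0.24734
z = sin θ / κ = 0.56574/0.7092 = 0.79772
x = ρ cos φ = 0.24734 × cos(288.50°) = 0.07848
y = ρ sin φ = 0.24734 × sin(288.50°) = -0.23456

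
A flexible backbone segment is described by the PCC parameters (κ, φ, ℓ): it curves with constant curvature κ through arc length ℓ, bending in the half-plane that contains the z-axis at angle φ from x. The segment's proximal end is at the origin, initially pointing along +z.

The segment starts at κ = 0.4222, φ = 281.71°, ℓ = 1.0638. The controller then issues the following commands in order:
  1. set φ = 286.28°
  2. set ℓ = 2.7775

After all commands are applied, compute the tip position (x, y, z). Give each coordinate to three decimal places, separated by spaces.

0.407 -1.392 2.183

initial: κ=0.4222, φ=281.71°, ℓ=1.0638
cmd 1: set φ=286.28° → (κ,φ,ℓ)=(0.4222,286.28°,1.0638) → tip=(0.0659,-0.2255,1.0284)
cmd 2: set ℓ=2.7775 → (κ,φ,ℓ)=(0.4222,286.28°,2.7775) → tip=(0.4066,-1.3921,2.1833)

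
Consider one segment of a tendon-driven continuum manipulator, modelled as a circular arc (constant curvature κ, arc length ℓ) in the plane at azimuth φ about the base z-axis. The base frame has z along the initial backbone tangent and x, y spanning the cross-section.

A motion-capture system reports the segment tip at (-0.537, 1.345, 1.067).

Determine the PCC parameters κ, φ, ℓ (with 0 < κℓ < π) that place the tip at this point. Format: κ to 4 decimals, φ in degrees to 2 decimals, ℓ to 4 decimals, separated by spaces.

ρ = √(x²+y²) = √(-0.537² + 1.345²) = 1.44824
φ = atan2(y, x) mod 360° = atan2(1.345, -0.537) = 111.7647°
|p|² = ρ² + z² = 1.44824² + 1.067² = 3.23588
κ = 2ρ / |p|² = 2×1.44824 / 3.23588 = 0.89511
θ = 2·atan2(ρ, z) = 2·atan2(1.44824, 1.067) = 1.87165 rad
ℓ = θ/κ = 1.87165/0.89511 = 2.09097

0.8951 111.76 2.0910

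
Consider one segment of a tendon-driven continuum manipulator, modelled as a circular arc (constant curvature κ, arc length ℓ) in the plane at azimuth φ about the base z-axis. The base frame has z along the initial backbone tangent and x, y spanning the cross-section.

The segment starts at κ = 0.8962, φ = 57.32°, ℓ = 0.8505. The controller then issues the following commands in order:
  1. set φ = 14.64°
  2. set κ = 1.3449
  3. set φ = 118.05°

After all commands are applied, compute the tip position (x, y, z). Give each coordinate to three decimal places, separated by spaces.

initial: κ=0.8962, φ=57.32°, ℓ=0.8505
cmd 1: set φ=14.64° → (κ,φ,ℓ)=(0.8962,14.64°,0.8505) → tip=(0.2987,0.0780,0.7705)
cmd 2: set κ=1.3449 → (κ,φ,ℓ)=(1.3449,14.64°,0.8505) → tip=(0.4215,0.1101,0.6768)
cmd 3: set φ=118.05° → (κ,φ,ℓ)=(1.3449,118.05°,0.8505) → tip=(-0.2049,0.3845,0.6768)

-0.205 0.384 0.677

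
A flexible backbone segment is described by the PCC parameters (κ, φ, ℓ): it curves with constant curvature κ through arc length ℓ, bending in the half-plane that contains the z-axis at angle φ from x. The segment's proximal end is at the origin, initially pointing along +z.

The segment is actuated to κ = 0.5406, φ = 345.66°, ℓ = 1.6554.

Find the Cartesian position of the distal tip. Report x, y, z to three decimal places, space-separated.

0.671 -0.172 1.443

θ = κ·ℓ = 0.5406 × 1.6554 = 0.89491 rad
ρ = (1 − cos θ)/κ = (1 − 0.62559)/0.5406 = 0.69258
z = sin θ / κ = 0.78015/0.5406 = 1.44312
x = ρ cos φ = 0.69258 × cos(345.66°) = 0.67100
y = ρ sin φ = 0.69258 × sin(345.66°) = -0.17154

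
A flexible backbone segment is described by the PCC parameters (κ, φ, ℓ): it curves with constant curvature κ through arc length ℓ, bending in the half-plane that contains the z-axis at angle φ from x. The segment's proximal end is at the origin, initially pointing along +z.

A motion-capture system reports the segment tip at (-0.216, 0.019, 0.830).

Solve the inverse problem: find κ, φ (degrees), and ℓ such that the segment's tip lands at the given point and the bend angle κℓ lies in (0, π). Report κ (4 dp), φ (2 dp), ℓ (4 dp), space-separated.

0.5893 174.97 0.8673

ρ = √(x²+y²) = √(-0.216² + 0.019²) = 0.21683
φ = atan2(y, x) mod 360° = atan2(0.019, -0.216) = 174.9730°
|p|² = ρ² + z² = 0.21683² + 0.830² = 0.73592
κ = 2ρ / |p|² = 2×0.21683 / 0.73592 = 0.58929
θ = 2·atan2(ρ, z) = 2·atan2(0.21683, 0.830) = 0.51107 rad
ℓ = θ/κ = 0.51107/0.58929 = 0.86726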